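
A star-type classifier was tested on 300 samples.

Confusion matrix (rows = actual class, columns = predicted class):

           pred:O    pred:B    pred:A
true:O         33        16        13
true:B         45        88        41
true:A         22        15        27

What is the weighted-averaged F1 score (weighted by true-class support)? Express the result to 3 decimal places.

0.512

Per-class F1 score (2·TP/(2·TP+FP+FN)):
  O: TP=33, FP=45+22=67, FN=16+13=29 → 66/162 = 0.4074
  B: TP=88, FP=16+15=31, FN=45+41=86 → 176/293 = 0.6007
  A: TP=27, FP=13+41=54, FN=22+15=37 → 54/145 = 0.3724
Weighted-F1 score = Σ (supportᵢ/N)·F1 scoreᵢ with N=300: (62/300)·0.4074 + (174/300)·0.6007 + (64/300)·0.3724 = 0.512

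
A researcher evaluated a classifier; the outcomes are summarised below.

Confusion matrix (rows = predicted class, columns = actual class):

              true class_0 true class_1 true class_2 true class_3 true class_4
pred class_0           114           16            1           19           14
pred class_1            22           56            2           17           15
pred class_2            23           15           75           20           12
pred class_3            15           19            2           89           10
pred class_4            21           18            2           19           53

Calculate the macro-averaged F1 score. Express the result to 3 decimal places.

Per-class F1 score (2·TP/(2·TP+FP+FN)):
  class_0: TP=114, FP=16+1+19+14=50, FN=22+23+15+21=81 → 228/359 = 0.6351
  class_1: TP=56, FP=22+2+17+15=56, FN=16+15+19+18=68 → 112/236 = 0.4746
  class_2: TP=75, FP=23+15+20+12=70, FN=1+2+2+2=7 → 150/227 = 0.6608
  class_3: TP=89, FP=15+19+2+10=46, FN=19+17+20+19=75 → 178/299 = 0.5953
  class_4: TP=53, FP=21+18+2+19=60, FN=14+15+12+10=51 → 106/217 = 0.4885
Macro-F1 score = mean = (0.6351 + 0.4746 + 0.6608 + 0.5953 + 0.4885) / 5 = 0.571

0.571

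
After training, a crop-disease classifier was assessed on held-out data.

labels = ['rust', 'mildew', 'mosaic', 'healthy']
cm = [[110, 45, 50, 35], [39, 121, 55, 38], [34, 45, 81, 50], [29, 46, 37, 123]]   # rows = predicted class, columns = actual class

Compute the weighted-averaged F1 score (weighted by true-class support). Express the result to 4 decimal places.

0.4631

Per-class F1 score (2·TP/(2·TP+FP+FN)):
  rust: TP=110, FP=45+50+35=130, FN=39+34+29=102 → 220/452 = 0.48673
  mildew: TP=121, FP=39+55+38=132, FN=45+45+46=136 → 242/510 = 0.47451
  mosaic: TP=81, FP=34+45+50=129, FN=50+55+37=142 → 162/433 = 0.37413
  healthy: TP=123, FP=29+46+37=112, FN=35+38+50=123 → 246/481 = 0.51143
Weighted-F1 score = Σ (supportᵢ/N)·F1 scoreᵢ with N=938: (212/938)·0.48673 + (257/938)·0.47451 + (223/938)·0.37413 + (246/938)·0.51143 = 0.4631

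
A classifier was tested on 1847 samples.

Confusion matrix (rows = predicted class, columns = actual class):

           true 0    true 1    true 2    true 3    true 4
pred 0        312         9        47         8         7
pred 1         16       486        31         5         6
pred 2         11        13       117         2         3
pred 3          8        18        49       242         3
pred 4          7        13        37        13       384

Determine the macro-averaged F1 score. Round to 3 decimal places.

Per-class F1 score (2·TP/(2·TP+FP+FN)):
  0: TP=312, FP=9+47+8+7=71, FN=16+11+8+7=42 → 624/737 = 0.8467
  1: TP=486, FP=16+31+5+6=58, FN=9+13+18+13=53 → 972/1083 = 0.8975
  2: TP=117, FP=11+13+2+3=29, FN=47+31+49+37=164 → 234/427 = 0.5480
  3: TP=242, FP=8+18+49+3=78, FN=8+5+2+13=28 → 484/590 = 0.8203
  4: TP=384, FP=7+13+37+13=70, FN=7+6+3+3=19 → 768/857 = 0.8961
Macro-F1 score = mean = (0.8467 + 0.8975 + 0.5480 + 0.8203 + 0.8961) / 5 = 0.802

0.802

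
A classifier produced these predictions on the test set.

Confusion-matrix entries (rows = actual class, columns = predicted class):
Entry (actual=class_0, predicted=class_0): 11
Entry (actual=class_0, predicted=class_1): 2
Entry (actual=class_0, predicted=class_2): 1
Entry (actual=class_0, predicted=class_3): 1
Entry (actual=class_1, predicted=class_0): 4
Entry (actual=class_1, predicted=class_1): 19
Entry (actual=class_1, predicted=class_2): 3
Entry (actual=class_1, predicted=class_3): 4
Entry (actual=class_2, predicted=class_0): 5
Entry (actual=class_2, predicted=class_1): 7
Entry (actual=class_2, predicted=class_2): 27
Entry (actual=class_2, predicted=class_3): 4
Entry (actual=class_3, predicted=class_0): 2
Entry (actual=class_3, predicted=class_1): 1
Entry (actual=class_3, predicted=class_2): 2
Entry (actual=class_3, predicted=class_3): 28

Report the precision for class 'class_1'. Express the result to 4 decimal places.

Treat 'class_1' as positive and all other classes as negative.
precision = TP/(TP+FP).
class_1: TP=19, FP=2+7+1=10 → 19/29 = 0.65517

0.6552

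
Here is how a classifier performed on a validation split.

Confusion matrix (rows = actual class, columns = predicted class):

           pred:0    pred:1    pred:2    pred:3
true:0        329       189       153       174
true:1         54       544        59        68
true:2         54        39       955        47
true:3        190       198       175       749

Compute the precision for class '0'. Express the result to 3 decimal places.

Treat '0' as positive and all other classes as negative.
precision = TP/(TP+FP).
0: TP=329, FP=54+54+190=298 → 329/627 = 0.5247

0.525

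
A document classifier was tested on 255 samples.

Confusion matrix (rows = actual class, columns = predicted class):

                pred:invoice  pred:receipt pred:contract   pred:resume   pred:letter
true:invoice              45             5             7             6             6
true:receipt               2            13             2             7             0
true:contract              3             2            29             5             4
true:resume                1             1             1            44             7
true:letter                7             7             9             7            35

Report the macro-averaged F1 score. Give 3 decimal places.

Per-class F1 score (2·TP/(2·TP+FP+FN)):
  invoice: TP=45, FP=2+3+1+7=13, FN=5+7+6+6=24 → 90/127 = 0.7087
  receipt: TP=13, FP=5+2+1+7=15, FN=2+2+7+0=11 → 26/52 = 0.5000
  contract: TP=29, FP=7+2+1+9=19, FN=3+2+5+4=14 → 58/91 = 0.6374
  resume: TP=44, FP=6+7+5+7=25, FN=1+1+1+7=10 → 88/123 = 0.7154
  letter: TP=35, FP=6+0+4+7=17, FN=7+7+9+7=30 → 70/117 = 0.5983
Macro-F1 score = mean = (0.7087 + 0.5000 + 0.6374 + 0.7154 + 0.5983) / 5 = 0.632

0.632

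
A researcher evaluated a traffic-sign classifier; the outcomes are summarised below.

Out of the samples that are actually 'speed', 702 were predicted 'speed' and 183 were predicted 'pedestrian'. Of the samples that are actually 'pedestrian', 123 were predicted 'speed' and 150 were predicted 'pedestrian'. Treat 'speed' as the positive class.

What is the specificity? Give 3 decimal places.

0.549

Specificity = TN/(TN+FP) = 150/(150+123) = 0.549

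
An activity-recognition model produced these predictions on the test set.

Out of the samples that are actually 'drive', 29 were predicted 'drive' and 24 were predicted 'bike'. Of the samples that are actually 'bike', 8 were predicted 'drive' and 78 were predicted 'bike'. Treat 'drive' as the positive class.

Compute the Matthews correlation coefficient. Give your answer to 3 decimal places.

MCC = (TP·TN − FP·FN) / √((TP+FP)(TP+FN)(TN+FP)(TN+FN))
Numerator = 29·78 − 8·24 = 2070
Denominator = √(37·53·86·102) = √17201892 = 4147.5164
MCC = 2070 / 4147.5164 = 0.499

0.499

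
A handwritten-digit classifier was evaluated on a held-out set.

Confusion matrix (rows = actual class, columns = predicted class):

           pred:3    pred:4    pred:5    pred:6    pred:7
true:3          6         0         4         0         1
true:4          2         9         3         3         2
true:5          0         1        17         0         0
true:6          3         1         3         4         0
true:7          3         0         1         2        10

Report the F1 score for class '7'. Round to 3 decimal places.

0.690

Treat '7' as positive and all other classes as negative.
F1 score = 2·TP/(2·TP+FP+FN).
7: TP=10, FP=1+2+0+0=3, FN=3+0+1+2=6 → 20/29 = 0.6897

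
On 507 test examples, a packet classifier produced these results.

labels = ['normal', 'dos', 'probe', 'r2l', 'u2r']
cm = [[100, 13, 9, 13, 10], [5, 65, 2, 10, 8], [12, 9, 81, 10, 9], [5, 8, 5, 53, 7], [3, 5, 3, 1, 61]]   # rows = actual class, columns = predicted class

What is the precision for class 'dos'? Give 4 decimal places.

0.6500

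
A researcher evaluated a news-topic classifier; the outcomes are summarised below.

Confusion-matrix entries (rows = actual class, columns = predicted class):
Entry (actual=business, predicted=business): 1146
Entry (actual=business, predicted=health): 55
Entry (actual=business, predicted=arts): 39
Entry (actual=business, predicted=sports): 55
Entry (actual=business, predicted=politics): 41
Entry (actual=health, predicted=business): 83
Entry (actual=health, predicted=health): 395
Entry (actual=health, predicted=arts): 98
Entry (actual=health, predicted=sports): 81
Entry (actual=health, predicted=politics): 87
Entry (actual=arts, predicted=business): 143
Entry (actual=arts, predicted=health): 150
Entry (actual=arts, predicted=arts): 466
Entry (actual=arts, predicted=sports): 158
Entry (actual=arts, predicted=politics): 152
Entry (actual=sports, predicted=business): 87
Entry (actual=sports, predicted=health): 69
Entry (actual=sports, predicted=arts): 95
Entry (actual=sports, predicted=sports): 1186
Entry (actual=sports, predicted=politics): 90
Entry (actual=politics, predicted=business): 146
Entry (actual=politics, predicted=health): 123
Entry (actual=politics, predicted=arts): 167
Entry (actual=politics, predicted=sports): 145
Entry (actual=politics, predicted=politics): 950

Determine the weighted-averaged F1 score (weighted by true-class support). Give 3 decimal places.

0.662

Per-class F1 score (2·TP/(2·TP+FP+FN)):
  business: TP=1146, FP=83+143+87+146=459, FN=55+39+55+41=190 → 2292/2941 = 0.7793
  health: TP=395, FP=55+150+69+123=397, FN=83+98+81+87=349 → 790/1536 = 0.5143
  arts: TP=466, FP=39+98+95+167=399, FN=143+150+158+152=603 → 932/1934 = 0.4819
  sports: TP=1186, FP=55+81+158+145=439, FN=87+69+95+90=341 → 2372/3152 = 0.7525
  politics: TP=950, FP=41+87+152+90=370, FN=146+123+167+145=581 → 1900/2851 = 0.6664
Weighted-F1 score = Σ (supportᵢ/N)·F1 scoreᵢ with N=6207: (1336/6207)·0.7793 + (744/6207)·0.5143 + (1069/6207)·0.4819 + (1527/6207)·0.7525 + (1531/6207)·0.6664 = 0.662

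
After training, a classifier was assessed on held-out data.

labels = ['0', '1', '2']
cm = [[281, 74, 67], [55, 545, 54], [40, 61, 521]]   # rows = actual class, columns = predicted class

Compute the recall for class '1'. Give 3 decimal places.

0.833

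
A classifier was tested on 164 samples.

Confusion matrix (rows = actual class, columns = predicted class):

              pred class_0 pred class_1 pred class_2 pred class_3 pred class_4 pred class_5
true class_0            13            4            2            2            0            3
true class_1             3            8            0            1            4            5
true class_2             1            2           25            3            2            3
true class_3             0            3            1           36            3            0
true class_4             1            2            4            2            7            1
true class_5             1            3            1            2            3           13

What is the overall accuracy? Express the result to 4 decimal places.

0.6220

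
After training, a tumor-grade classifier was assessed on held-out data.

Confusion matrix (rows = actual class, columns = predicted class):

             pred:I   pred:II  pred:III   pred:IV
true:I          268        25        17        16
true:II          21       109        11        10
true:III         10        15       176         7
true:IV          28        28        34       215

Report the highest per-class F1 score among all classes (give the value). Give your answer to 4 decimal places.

Per-class F1 score (2·TP/(2·TP+FP+FN)):
  I: TP=268, FP=21+10+28=59, FN=25+17+16=58 → 536/653 = 0.82083
  II: TP=109, FP=25+15+28=68, FN=21+11+10=42 → 218/328 = 0.66463
  III: TP=176, FP=17+11+34=62, FN=10+15+7=32 → 352/446 = 0.78924
  IV: TP=215, FP=16+10+7=33, FN=28+28+34=90 → 430/553 = 0.77758
Highest is class 'I' with F1 score = 0.8208.

0.8208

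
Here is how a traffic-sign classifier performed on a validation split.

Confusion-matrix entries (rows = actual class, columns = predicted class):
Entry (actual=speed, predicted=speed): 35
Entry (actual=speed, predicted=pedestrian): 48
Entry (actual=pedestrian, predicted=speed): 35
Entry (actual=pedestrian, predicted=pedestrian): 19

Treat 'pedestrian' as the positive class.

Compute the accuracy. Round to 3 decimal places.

Accuracy = (TP+TN)/N = (19+35)/137 = 0.394

0.394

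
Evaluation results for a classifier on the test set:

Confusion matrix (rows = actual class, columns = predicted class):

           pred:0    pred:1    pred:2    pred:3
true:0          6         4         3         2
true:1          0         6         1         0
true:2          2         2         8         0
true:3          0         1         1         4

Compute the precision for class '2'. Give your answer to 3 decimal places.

0.615

One-vs-rest for '2': TP = diagonal; FP = other classes predicted '2'; FN = '2' predicted as other.
precision = TP/(TP+FP).
2: TP=8, FP=3+1+1=5 → 8/13 = 0.6154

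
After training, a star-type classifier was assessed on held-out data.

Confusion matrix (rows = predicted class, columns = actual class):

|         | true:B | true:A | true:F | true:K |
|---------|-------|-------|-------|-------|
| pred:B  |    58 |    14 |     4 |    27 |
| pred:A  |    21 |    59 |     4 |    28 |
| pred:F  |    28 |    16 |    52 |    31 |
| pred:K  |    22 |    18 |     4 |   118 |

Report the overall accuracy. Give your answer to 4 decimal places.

0.5694

Accuracy = trace / total = (58+59+52+118=287) / 504 = 287/504 = 0.5694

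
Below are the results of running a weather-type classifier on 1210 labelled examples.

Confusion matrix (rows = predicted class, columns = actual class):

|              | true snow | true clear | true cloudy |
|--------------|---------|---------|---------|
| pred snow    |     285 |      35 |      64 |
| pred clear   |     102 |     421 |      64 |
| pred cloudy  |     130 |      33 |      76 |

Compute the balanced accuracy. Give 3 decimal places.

0.595

Balanced accuracy = mean of per-class recall.
  snow: recall = 285/517 = 0.5513
  clear: recall = 421/489 = 0.8609
  cloudy: recall = 76/204 = 0.3725
Mean = (0.5513 + 0.8609 + 0.3725) / 3 = 0.595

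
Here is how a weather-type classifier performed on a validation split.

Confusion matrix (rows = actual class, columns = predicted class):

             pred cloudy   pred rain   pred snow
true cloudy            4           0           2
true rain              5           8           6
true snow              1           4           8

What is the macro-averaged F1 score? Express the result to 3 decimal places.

0.523

Per-class F1 score (2·TP/(2·TP+FP+FN)):
  cloudy: TP=4, FP=5+1=6, FN=0+2=2 → 8/16 = 0.5000
  rain: TP=8, FP=0+4=4, FN=5+6=11 → 16/31 = 0.5161
  snow: TP=8, FP=2+6=8, FN=1+4=5 → 16/29 = 0.5517
Macro-F1 score = mean = (0.5000 + 0.5161 + 0.5517) / 3 = 0.523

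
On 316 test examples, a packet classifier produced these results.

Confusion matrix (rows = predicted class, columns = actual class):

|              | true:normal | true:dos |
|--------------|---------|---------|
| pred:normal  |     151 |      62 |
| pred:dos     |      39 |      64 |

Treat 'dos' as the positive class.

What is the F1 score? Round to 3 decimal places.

0.559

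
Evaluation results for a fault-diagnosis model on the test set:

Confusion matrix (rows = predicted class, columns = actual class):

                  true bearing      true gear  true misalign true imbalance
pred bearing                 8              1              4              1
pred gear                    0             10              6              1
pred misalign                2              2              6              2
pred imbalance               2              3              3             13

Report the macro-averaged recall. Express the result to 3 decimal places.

0.593

Per-class recall (TP/(TP+FN)):
  bearing: TP=8, FN=0+2+2=4 → 8/12 = 0.6667
  gear: TP=10, FN=1+2+3=6 → 10/16 = 0.6250
  misalign: TP=6, FN=4+6+3=13 → 6/19 = 0.3158
  imbalance: TP=13, FN=1+1+2=4 → 13/17 = 0.7647
Macro-recall = mean = (0.6667 + 0.6250 + 0.3158 + 0.7647) / 4 = 0.593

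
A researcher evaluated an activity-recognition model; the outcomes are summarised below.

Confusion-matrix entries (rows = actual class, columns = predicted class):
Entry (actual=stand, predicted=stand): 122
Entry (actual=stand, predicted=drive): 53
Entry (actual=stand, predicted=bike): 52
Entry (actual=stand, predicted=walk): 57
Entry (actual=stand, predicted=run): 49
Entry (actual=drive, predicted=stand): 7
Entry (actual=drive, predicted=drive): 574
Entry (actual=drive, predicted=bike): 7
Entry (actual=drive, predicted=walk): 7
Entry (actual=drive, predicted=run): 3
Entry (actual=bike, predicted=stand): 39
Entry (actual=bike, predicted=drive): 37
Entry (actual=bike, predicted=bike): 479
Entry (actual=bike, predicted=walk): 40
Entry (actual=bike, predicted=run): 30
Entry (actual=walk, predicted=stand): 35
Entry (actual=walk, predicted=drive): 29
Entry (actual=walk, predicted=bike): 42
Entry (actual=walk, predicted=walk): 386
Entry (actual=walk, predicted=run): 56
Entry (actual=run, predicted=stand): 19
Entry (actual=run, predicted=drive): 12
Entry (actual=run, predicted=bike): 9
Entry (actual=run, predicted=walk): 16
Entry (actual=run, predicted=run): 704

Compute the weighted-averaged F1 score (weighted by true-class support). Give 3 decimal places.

Per-class F1 score (2·TP/(2·TP+FP+FN)):
  stand: TP=122, FP=7+39+35+19=100, FN=53+52+57+49=211 → 244/555 = 0.4396
  drive: TP=574, FP=53+37+29+12=131, FN=7+7+7+3=24 → 1148/1303 = 0.8810
  bike: TP=479, FP=52+7+42+9=110, FN=39+37+40+30=146 → 958/1214 = 0.7891
  walk: TP=386, FP=57+7+40+16=120, FN=35+29+42+56=162 → 772/1054 = 0.7324
  run: TP=704, FP=49+3+30+56=138, FN=19+12+9+16=56 → 1408/1602 = 0.8789
Weighted-F1 score = Σ (supportᵢ/N)·F1 scoreᵢ with N=2864: (333/2864)·0.4396 + (598/2864)·0.8810 + (625/2864)·0.7891 + (548/2864)·0.7324 + (760/2864)·0.8789 = 0.781

0.781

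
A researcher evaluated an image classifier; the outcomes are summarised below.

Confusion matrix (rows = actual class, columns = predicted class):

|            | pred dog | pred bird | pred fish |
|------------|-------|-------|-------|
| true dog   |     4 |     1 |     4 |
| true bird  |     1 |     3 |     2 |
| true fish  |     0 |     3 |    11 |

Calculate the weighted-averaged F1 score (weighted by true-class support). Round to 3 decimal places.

0.615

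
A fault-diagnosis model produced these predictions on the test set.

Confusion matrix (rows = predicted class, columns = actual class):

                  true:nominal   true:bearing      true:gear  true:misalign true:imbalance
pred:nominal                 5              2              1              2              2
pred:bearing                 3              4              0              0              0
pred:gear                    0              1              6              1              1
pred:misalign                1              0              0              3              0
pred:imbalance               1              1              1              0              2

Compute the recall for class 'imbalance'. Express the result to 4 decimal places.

recall = TP/(TP+FN).
imbalance: TP=2, FN=2+0+1+0=3 → 2/5 = 0.40000

0.4000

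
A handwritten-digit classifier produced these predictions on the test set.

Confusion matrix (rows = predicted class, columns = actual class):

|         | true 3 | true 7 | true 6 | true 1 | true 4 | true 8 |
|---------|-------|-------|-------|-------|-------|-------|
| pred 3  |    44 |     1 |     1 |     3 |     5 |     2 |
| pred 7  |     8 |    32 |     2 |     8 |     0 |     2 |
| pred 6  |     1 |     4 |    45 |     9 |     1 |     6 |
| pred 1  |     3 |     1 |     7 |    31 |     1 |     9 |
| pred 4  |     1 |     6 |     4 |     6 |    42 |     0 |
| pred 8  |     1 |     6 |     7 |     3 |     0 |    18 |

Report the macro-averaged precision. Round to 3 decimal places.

0.651

Per-class precision (TP/(TP+FP)):
  3: TP=44, FP=1+1+3+5+2=12 → 44/56 = 0.7857
  7: TP=32, FP=8+2+8+0+2=20 → 32/52 = 0.6154
  6: TP=45, FP=1+4+9+1+6=21 → 45/66 = 0.6818
  1: TP=31, FP=3+1+7+1+9=21 → 31/52 = 0.5962
  4: TP=42, FP=1+6+4+6+0=17 → 42/59 = 0.7119
  8: TP=18, FP=1+6+7+3+0=17 → 18/35 = 0.5143
Macro-precision = mean = (0.7857 + 0.6154 + 0.6818 + 0.5962 + 0.7119 + 0.5143) / 6 = 0.651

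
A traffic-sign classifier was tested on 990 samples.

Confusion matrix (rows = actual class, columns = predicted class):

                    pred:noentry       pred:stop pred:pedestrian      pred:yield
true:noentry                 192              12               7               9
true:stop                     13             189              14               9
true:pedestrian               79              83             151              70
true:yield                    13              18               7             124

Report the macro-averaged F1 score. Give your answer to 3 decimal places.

0.665

Per-class F1 score (2·TP/(2·TP+FP+FN)):
  noentry: TP=192, FP=13+79+13=105, FN=12+7+9=28 → 384/517 = 0.7427
  stop: TP=189, FP=12+83+18=113, FN=13+14+9=36 → 378/527 = 0.7173
  pedestrian: TP=151, FP=7+14+7=28, FN=79+83+70=232 → 302/562 = 0.5374
  yield: TP=124, FP=9+9+70=88, FN=13+18+7=38 → 248/374 = 0.6631
Macro-F1 score = mean = (0.7427 + 0.7173 + 0.5374 + 0.6631) / 4 = 0.665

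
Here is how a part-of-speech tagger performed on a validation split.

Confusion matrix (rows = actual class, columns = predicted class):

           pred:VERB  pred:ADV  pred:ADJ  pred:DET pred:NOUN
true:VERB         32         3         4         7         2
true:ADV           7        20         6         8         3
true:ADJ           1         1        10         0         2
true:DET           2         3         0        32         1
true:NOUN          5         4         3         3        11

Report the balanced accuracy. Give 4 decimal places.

Balanced accuracy = mean of per-class recall.
  VERB: recall = 32/48 = 0.66667
  ADV: recall = 20/44 = 0.45455
  ADJ: recall = 10/14 = 0.71429
  DET: recall = 32/38 = 0.84211
  NOUN: recall = 11/26 = 0.42308
Mean = (0.66667 + 0.45455 + 0.71429 + 0.84211 + 0.42308) / 5 = 0.6201

0.6201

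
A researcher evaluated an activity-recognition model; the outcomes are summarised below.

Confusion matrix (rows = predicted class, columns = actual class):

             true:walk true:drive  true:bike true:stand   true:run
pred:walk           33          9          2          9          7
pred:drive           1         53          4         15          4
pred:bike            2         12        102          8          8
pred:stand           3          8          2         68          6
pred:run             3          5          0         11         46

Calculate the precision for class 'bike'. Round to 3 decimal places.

0.773

Take TP from the diagonal, FP from the rest of the 'bike' prediction marginal, FN from the rest of the 'bike' actual marginal.
precision = TP/(TP+FP).
bike: TP=102, FP=2+12+8+8=30 → 102/132 = 0.7727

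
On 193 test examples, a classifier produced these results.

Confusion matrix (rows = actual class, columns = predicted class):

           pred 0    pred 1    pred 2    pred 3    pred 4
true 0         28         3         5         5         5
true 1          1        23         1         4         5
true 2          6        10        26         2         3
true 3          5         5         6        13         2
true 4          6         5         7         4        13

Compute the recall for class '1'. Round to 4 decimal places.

Treat '1' as positive and all other classes as negative.
recall = TP/(TP+FN).
1: TP=23, FN=1+1+4+5=11 → 23/34 = 0.67647

0.6765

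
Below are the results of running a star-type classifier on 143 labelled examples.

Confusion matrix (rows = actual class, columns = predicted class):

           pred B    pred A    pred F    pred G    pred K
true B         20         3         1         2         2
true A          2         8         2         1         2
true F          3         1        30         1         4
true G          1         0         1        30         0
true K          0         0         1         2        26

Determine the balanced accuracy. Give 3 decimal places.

0.770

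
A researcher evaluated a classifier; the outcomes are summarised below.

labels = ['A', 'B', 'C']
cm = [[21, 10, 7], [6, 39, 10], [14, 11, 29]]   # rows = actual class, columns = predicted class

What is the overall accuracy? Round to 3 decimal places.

0.605

Accuracy = trace / total = (21+39+29=89) / 147 = 89/147 = 0.605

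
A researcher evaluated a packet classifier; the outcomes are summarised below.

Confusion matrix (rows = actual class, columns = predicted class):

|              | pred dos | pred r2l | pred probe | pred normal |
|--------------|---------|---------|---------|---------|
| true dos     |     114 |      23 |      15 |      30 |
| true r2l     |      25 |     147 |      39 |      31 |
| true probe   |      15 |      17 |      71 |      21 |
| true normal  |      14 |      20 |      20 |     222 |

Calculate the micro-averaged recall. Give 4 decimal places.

Micro-averaging pools counts across classes: ΣTP=554, ΣFP=270, ΣFN=270.
Micro-recall = TP/(TP+FN) on pooled counts = 0.6723 (equals overall accuracy in single-label multiclass).

0.6723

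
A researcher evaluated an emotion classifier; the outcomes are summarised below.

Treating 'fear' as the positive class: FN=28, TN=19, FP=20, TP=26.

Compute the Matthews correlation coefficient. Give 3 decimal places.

-0.031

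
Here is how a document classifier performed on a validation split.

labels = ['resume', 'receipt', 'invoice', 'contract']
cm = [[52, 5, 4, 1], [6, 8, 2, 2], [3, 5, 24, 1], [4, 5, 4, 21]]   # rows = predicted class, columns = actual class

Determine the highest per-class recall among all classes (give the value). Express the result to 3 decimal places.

Per-class recall (TP/(TP+FN)):
  resume: TP=52, FN=6+3+4=13 → 52/65 = 0.8000
  receipt: TP=8, FN=5+5+5=15 → 8/23 = 0.3478
  invoice: TP=24, FN=4+2+4=10 → 24/34 = 0.7059
  contract: TP=21, FN=1+2+1=4 → 21/25 = 0.8400
Highest is class 'contract' with recall = 0.840.

0.840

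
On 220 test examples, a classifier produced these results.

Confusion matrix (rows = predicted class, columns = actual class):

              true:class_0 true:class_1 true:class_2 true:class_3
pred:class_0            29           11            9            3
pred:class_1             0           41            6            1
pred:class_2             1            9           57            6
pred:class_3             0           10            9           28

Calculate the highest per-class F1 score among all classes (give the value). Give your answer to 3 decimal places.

0.740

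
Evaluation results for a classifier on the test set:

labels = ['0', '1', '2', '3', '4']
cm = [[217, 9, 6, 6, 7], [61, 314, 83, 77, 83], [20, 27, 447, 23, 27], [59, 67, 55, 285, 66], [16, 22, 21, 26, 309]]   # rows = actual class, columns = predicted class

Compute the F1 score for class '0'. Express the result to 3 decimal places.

Take TP from the diagonal, FP from the rest of the '0' prediction marginal, FN from the rest of the '0' actual marginal.
F1 score = 2·TP/(2·TP+FP+FN).
0: TP=217, FP=61+20+59+16=156, FN=9+6+6+7=28 → 434/618 = 0.7023

0.702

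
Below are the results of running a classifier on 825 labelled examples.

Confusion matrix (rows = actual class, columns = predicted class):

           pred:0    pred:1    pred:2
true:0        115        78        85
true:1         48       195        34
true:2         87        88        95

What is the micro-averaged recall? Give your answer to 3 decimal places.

0.491

Micro-averaging pools counts across classes: ΣTP=405, ΣFP=420, ΣFN=420.
Micro-recall = TP/(TP+FN) on pooled counts = 0.491 (equals overall accuracy in single-label multiclass).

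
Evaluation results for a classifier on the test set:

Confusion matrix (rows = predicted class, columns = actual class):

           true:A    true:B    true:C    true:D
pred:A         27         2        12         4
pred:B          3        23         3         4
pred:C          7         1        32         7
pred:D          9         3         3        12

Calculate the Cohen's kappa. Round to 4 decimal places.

0.4814

Observed agreement pₒ = trace/N = 94/152 = 0.61842
Expected agreement pₑ = Σ (rowᵢ·colᵢ)/N² = (46·45 + 29·33 + 50·47 + 27·27)/152² = 0.26428
κ = (pₒ − pₑ)/(1 − pₑ) = (0.61842 − 0.26428)/(1 − 0.26428) = 0.4814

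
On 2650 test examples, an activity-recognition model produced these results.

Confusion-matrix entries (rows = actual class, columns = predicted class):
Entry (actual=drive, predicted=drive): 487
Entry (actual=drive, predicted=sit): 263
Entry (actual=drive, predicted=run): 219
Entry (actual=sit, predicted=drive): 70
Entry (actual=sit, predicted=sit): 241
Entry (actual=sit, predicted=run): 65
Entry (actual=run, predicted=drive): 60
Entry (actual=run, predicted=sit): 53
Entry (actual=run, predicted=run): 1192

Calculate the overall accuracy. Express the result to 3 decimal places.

Accuracy = trace / total = (487+241+1192=1920) / 2650 = 1920/2650 = 0.725

0.725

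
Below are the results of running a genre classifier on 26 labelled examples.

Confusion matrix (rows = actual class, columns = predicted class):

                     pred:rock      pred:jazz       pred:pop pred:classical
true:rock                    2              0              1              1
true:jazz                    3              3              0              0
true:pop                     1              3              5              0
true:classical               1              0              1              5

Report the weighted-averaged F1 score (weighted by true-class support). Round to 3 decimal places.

0.595

Per-class F1 score (2·TP/(2·TP+FP+FN)):
  rock: TP=2, FP=3+1+1=5, FN=0+1+1=2 → 4/11 = 0.3636
  jazz: TP=3, FP=0+3+0=3, FN=3+0+0=3 → 6/12 = 0.5000
  pop: TP=5, FP=1+0+1=2, FN=1+3+0=4 → 10/16 = 0.6250
  classical: TP=5, FP=1+0+0=1, FN=1+0+1=2 → 10/13 = 0.7692
Weighted-F1 score = Σ (supportᵢ/N)·F1 scoreᵢ with N=26: (4/26)·0.3636 + (6/26)·0.5000 + (9/26)·0.6250 + (7/26)·0.7692 = 0.595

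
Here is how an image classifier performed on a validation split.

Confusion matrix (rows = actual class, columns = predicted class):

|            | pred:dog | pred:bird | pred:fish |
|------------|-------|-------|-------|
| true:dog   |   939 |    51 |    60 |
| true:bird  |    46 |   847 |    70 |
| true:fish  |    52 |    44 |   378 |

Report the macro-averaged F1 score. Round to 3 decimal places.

0.853

Per-class F1 score (2·TP/(2·TP+FP+FN)):
  dog: TP=939, FP=46+52=98, FN=51+60=111 → 1878/2087 = 0.8999
  bird: TP=847, FP=51+44=95, FN=46+70=116 → 1694/1905 = 0.8892
  fish: TP=378, FP=60+70=130, FN=52+44=96 → 756/982 = 0.7699
Macro-F1 score = mean = (0.8999 + 0.8892 + 0.7699) / 3 = 0.853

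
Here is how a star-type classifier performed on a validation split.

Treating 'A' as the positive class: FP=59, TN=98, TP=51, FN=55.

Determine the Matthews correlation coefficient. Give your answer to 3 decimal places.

MCC = (TP·TN − FP·FN) / √((TP+FP)(TP+FN)(TN+FP)(TN+FN))
Numerator = 51·98 − 59·55 = 1753
Denominator = √(110·106·157·153) = √280084860 = 16735.7360
MCC = 1753 / 16735.7360 = 0.105

0.105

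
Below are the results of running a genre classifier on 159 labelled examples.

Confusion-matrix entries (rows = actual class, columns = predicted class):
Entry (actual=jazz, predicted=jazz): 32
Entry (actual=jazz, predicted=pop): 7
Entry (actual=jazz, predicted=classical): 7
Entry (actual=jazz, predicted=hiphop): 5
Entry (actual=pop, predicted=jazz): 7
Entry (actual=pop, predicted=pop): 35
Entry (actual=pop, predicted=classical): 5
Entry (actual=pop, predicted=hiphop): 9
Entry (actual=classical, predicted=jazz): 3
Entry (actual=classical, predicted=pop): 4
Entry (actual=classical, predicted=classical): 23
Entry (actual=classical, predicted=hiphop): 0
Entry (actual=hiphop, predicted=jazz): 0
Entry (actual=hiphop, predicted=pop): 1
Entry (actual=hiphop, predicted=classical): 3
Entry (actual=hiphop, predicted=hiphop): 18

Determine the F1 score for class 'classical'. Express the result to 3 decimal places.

Treat 'classical' as positive and all other classes as negative.
F1 score = 2·TP/(2·TP+FP+FN).
classical: TP=23, FP=7+5+3=15, FN=3+4+0=7 → 46/68 = 0.6765

0.676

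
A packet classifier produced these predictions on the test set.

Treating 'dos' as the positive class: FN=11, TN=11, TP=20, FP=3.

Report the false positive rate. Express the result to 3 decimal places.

0.214

FPR = FP/(FP+TN) = 3/(3+11) = 0.214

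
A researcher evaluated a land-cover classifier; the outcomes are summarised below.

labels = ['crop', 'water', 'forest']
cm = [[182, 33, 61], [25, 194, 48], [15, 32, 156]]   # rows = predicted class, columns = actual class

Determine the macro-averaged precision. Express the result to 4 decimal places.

Per-class precision (TP/(TP+FP)):
  crop: TP=182, FP=33+61=94 → 182/276 = 0.65942
  water: TP=194, FP=25+48=73 → 194/267 = 0.72659
  forest: TP=156, FP=15+32=47 → 156/203 = 0.76847
Macro-precision = mean = (0.65942 + 0.72659 + 0.76847) / 3 = 0.7182

0.7182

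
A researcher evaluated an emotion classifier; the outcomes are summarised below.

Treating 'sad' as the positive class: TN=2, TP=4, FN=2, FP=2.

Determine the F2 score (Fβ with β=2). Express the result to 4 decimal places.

Fβ = (1+β²)·TP / ((1+β²)·TP + β²·FN + FP), with β²=4
= 5·4 / (5·4 + 4·2 + 2) = 0.6667

0.6667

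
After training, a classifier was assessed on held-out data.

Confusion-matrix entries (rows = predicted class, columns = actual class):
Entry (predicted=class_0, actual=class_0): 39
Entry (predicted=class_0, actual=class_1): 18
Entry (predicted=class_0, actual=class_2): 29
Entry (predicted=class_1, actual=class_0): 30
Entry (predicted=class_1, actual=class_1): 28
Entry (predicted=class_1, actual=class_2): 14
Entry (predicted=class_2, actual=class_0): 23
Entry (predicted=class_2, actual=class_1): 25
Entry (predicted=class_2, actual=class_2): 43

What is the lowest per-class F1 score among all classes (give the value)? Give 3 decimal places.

0.392

Per-class F1 score (2·TP/(2·TP+FP+FN)):
  class_0: TP=39, FP=18+29=47, FN=30+23=53 → 78/178 = 0.4382
  class_1: TP=28, FP=30+14=44, FN=18+25=43 → 56/143 = 0.3916
  class_2: TP=43, FP=23+25=48, FN=29+14=43 → 86/177 = 0.4859
Lowest is class 'class_1' with F1 score = 0.392.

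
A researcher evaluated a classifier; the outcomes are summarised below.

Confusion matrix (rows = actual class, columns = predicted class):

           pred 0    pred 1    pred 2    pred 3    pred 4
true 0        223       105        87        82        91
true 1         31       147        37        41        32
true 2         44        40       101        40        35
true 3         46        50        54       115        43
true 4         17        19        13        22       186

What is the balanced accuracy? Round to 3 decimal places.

Balanced accuracy = mean of per-class recall.
  0: recall = 223/588 = 0.3793
  1: recall = 147/288 = 0.5104
  2: recall = 101/260 = 0.3885
  3: recall = 115/308 = 0.3734
  4: recall = 186/257 = 0.7237
Mean = (0.3793 + 0.5104 + 0.3885 + 0.3734 + 0.7237) / 5 = 0.475

0.475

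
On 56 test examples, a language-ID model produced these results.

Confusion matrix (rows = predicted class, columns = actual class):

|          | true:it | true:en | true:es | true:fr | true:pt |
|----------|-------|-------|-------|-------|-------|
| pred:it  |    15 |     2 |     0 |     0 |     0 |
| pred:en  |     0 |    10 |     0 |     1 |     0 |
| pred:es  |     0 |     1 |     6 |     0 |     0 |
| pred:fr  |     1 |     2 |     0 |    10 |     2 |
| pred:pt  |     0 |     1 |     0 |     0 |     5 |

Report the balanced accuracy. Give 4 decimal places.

Balanced accuracy = mean of per-class recall.
  it: recall = 15/16 = 0.93750
  en: recall = 10/16 = 0.62500
  es: recall = 6/6 = 1.00000
  fr: recall = 10/11 = 0.90909
  pt: recall = 5/7 = 0.71429
Mean = (0.93750 + 0.62500 + 1.00000 + 0.90909 + 0.71429) / 5 = 0.8372

0.8372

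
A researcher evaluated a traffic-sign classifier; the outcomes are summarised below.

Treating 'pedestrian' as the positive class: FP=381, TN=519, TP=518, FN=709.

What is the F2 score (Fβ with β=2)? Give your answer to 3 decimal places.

Fβ = (1+β²)·TP / ((1+β²)·TP + β²·FN + FP), with β²=4
= 5·518 / (5·518 + 4·709 + 381) = 0.446

0.446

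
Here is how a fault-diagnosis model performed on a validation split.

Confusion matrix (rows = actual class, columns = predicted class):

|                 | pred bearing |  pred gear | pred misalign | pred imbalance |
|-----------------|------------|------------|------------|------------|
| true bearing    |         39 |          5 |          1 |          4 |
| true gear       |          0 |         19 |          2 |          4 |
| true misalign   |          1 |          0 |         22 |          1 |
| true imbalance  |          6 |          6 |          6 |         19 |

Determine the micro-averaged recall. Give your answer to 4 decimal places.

Micro-averaging pools counts across classes: ΣTP=99, ΣFP=36, ΣFN=36.
Micro-recall = TP/(TP+FN) on pooled counts = 0.7333 (equals overall accuracy in single-label multiclass).

0.7333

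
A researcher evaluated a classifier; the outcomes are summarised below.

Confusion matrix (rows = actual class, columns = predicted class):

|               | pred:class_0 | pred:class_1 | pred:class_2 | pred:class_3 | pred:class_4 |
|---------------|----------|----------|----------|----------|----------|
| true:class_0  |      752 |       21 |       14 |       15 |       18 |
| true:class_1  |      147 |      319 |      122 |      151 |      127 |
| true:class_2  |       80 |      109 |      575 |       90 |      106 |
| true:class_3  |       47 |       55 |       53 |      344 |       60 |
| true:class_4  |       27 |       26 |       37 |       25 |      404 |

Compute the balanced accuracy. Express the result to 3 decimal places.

0.656

Balanced accuracy = mean of per-class recall.
  class_0: recall = 752/820 = 0.9171
  class_1: recall = 319/866 = 0.3684
  class_2: recall = 575/960 = 0.5990
  class_3: recall = 344/559 = 0.6154
  class_4: recall = 404/519 = 0.7784
Mean = (0.9171 + 0.3684 + 0.5990 + 0.6154 + 0.7784) / 5 = 0.656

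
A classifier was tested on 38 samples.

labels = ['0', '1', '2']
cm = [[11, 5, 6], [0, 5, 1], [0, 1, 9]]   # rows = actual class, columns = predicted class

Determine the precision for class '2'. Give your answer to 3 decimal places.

0.563

Treat '2' as positive and all other classes as negative.
precision = TP/(TP+FP).
2: TP=9, FP=6+1=7 → 9/16 = 0.5625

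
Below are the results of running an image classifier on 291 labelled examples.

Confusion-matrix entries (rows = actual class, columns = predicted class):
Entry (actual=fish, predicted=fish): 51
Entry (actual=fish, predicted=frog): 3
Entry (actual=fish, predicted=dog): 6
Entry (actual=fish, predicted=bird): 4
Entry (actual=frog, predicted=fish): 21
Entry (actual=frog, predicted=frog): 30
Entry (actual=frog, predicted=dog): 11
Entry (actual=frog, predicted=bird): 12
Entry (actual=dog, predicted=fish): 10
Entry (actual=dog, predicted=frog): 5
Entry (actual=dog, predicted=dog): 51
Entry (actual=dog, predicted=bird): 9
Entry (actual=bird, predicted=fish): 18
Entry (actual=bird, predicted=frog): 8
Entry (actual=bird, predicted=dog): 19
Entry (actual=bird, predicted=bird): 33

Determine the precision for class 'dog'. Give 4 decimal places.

Treat 'dog' as positive and all other classes as negative.
precision = TP/(TP+FP).
dog: TP=51, FP=6+11+19=36 → 51/87 = 0.58621

0.5862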